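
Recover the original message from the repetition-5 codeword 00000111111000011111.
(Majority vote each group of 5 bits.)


Groups: 00000, 11111, 10000, 11111
Majority votes: 0101

0101


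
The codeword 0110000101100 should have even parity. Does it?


Number of 1s: 5

No, parity error (5 ones)


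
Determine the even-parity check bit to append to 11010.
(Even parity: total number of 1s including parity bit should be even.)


Number of 1s in data: 3
Parity bit: 1

1


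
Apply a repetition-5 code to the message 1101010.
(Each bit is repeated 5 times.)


Each bit -> 5 copies

11111111110000011111000001111100000


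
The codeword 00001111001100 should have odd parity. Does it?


Number of 1s: 6

No, parity error (6 ones)


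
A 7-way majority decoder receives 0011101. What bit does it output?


Ones: 4 out of 7
Threshold: 4

1 (4/7 voted 1)


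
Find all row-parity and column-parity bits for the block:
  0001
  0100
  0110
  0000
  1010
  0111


Row parities: 110001
Column parities: 1110

Row P: 110001, Col P: 1110, Corner: 1


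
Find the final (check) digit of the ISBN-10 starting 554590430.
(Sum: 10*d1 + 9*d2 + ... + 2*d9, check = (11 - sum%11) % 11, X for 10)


Weighted sum: 241
241 mod 11 = 10

Check digit: 1


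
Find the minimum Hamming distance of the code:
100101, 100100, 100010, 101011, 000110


Comparing all pairs, minimum distance: 1
Can detect 0 errors, correct 0 errors

1


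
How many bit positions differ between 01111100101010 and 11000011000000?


XOR: 10111111101010
Count of 1s: 10

10


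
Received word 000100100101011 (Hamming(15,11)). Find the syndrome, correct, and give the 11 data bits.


Syndrome = 4: error at position 4

Data: 00010101011 (corrected bit 4)


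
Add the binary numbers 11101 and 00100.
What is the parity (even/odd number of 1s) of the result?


11101 = 29
00100 = 4
Sum = 33 = 100001
1s count = 2

even parity (2 ones in 100001)


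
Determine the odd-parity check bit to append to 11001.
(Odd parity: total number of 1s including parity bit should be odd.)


Number of 1s in data: 3
Parity bit: 0

0


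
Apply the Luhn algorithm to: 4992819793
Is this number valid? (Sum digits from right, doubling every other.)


Luhn sum = 64
64 mod 10 = 4

Invalid (Luhn sum mod 10 = 4)


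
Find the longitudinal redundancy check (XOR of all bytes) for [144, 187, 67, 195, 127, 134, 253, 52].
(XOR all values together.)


XOR chain: 144 ^ 187 ^ 67 ^ 195 ^ 127 ^ 134 ^ 253 ^ 52 = 155

155


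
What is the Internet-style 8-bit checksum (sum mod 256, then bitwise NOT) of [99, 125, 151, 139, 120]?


Sum = 634 mod 256 = 122
Complement = 133

133


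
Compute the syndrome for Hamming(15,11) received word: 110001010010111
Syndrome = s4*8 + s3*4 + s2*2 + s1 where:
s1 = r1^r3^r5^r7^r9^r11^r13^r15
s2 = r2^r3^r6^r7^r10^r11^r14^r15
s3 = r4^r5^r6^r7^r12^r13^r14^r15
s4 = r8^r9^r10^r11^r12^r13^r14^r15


s1=0, s2=1, s3=0, s4=1

Syndrome = 10 (error at position 10)


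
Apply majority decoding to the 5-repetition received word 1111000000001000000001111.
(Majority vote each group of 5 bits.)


Groups: 11110, 00000, 00100, 00000, 01111
Majority votes: 10001

10001


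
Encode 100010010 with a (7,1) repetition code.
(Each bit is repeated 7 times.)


Each bit -> 7 copies

111111100000000000000000000011111110000000000000011111110000000


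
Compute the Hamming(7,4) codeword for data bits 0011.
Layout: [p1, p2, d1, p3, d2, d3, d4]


Parity bits: p1=1, p2=0, p3=0

1000011


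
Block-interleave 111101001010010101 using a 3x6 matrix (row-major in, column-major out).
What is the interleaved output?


Matrix:
  111101
  001010
  010101
Read columns: 100101110101010101

100101110101010101


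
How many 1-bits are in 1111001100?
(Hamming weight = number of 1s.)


Counting 1s in 1111001100

6


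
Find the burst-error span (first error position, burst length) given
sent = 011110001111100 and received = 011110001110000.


XOR: 000000000001100

Burst at position 11, length 2


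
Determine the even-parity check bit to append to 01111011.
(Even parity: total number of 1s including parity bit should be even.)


Number of 1s in data: 6
Parity bit: 0

0


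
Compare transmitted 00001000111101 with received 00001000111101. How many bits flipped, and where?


XOR: 00000000000000

0 errors (received matches sent)


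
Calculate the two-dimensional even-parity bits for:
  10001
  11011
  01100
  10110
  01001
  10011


Row parities: 000101
Column parities: 01010

Row P: 000101, Col P: 01010, Corner: 0


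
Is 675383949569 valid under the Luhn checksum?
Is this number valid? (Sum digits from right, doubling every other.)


Luhn sum = 63
63 mod 10 = 3

Invalid (Luhn sum mod 10 = 3)


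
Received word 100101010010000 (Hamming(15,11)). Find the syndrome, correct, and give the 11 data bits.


Syndrome = 0: no error detected

Data: 00100010000 (no errors)


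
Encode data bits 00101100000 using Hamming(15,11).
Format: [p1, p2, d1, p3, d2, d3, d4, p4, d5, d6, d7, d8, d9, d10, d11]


Parity bits: p1=1, p2=0, p3=1, p4=0

100101001100000


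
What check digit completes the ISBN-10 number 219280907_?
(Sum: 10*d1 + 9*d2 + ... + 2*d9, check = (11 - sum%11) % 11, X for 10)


Weighted sum: 213
213 mod 11 = 4

Check digit: 7


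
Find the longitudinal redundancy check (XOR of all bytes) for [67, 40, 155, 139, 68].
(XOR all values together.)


XOR chain: 67 ^ 40 ^ 155 ^ 139 ^ 68 = 63

63


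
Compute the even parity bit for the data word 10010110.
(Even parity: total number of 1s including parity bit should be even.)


Number of 1s in data: 4
Parity bit: 0

0


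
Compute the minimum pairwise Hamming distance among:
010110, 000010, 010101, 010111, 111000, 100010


Comparing all pairs, minimum distance: 1
Can detect 0 errors, correct 0 errors

1


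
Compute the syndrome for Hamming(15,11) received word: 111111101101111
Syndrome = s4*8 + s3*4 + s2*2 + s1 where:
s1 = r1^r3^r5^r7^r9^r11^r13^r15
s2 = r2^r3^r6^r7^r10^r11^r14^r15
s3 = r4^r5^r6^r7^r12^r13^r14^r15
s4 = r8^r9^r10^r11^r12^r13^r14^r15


s1=1, s2=1, s3=0, s4=0

Syndrome = 3 (error at position 3)


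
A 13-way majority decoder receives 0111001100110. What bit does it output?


Ones: 7 out of 13
Threshold: 7

1 (7/13 voted 1)


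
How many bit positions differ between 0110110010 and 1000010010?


XOR: 1110100000
Count of 1s: 4

4


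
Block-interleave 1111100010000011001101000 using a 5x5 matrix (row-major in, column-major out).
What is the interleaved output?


Matrix:
  11111
  00010
  00001
  10011
  01000
Read columns: 1001010001100001101010110

1001010001100001101010110


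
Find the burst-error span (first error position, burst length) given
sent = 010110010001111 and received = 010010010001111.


XOR: 000100000000000

Burst at position 3, length 1


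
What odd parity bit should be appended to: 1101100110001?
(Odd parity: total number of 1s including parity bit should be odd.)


Number of 1s in data: 7
Parity bit: 0

0


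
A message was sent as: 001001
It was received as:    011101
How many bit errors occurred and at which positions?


XOR: 010100

2 error(s) at position(s): 1, 3


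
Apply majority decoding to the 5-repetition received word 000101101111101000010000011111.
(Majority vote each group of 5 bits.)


Groups: 00010, 11011, 11101, 00001, 00000, 11111
Majority votes: 011001

011001


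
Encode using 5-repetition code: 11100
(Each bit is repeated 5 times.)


Each bit -> 5 copies

1111111111111110000000000


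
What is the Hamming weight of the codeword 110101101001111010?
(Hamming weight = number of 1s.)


Counting 1s in 110101101001111010

11


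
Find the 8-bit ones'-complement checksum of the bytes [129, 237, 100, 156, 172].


Sum = 794 mod 256 = 26
Complement = 229

229


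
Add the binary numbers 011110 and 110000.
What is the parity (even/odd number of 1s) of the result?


011110 = 30
110000 = 48
Sum = 78 = 1001110
1s count = 4

even parity (4 ones in 1001110)


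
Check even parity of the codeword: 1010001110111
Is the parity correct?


Number of 1s: 8

Yes, parity is correct (8 ones)


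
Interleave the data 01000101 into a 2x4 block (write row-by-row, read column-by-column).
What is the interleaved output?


Matrix:
  0100
  0101
Read columns: 00110001

00110001


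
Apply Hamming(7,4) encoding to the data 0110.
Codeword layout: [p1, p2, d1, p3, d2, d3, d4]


Parity bits: p1=1, p2=1, p3=0

1100110


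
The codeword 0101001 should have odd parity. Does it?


Number of 1s: 3

Yes, parity is correct (3 ones)


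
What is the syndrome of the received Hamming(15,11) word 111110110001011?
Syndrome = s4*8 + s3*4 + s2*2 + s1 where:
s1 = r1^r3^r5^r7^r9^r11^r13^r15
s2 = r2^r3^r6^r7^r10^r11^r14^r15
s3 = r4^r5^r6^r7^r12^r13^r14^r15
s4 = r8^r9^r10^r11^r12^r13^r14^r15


s1=1, s2=1, s3=0, s4=0

Syndrome = 3 (error at position 3)


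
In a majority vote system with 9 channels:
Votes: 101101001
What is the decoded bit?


Ones: 5 out of 9
Threshold: 5

1 (5/9 voted 1)


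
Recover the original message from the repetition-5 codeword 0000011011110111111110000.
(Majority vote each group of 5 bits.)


Groups: 00000, 11011, 11011, 11111, 10000
Majority votes: 01110

01110


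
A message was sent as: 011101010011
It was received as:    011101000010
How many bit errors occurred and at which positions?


XOR: 000000010001

2 error(s) at position(s): 7, 11


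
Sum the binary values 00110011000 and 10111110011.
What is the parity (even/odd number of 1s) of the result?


00110011000 = 408
10111110011 = 1523
Sum = 1931 = 11110001011
1s count = 7

odd parity (7 ones in 11110001011)


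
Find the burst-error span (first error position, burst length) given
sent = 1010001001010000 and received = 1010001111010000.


XOR: 0000000110000000

Burst at position 7, length 2


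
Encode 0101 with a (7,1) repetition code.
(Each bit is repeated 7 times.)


Each bit -> 7 copies

0000000111111100000001111111


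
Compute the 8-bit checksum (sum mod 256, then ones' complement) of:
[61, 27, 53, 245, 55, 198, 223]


Sum = 862 mod 256 = 94
Complement = 161

161


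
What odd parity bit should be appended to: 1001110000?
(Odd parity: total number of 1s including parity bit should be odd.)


Number of 1s in data: 4
Parity bit: 1

1


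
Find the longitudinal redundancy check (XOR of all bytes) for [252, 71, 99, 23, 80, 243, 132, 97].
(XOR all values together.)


XOR chain: 252 ^ 71 ^ 99 ^ 23 ^ 80 ^ 243 ^ 132 ^ 97 = 137

137


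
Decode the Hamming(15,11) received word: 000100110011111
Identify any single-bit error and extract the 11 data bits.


Syndrome = 0: no error detected

Data: 00010011111 (no errors)


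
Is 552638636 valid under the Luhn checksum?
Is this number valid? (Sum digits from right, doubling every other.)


Luhn sum = 39
39 mod 10 = 9

Invalid (Luhn sum mod 10 = 9)


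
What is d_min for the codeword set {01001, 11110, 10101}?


Comparing all pairs, minimum distance: 3
Can detect 2 errors, correct 1 errors

3


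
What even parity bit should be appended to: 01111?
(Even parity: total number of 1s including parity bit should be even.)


Number of 1s in data: 4
Parity bit: 0

0


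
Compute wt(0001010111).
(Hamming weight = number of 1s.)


Counting 1s in 0001010111

5


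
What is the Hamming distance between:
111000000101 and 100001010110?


XOR: 011001010011
Count of 1s: 6

6


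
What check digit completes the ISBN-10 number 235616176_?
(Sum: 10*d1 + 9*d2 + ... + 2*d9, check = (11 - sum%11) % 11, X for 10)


Weighted sum: 202
202 mod 11 = 4

Check digit: 7


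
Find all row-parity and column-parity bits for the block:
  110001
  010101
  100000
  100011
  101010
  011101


Row parities: 111110
Column parities: 010000

Row P: 111110, Col P: 010000, Corner: 1


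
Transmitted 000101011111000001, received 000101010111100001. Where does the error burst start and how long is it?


XOR: 000000001000100000

Burst at position 8, length 5


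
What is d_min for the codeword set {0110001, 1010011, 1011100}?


Comparing all pairs, minimum distance: 3
Can detect 2 errors, correct 1 errors

3


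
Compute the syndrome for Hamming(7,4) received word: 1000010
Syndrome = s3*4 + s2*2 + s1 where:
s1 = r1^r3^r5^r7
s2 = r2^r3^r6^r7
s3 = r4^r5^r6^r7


s1=1, s2=1, s3=1

Syndrome = 7 (error at position 7)


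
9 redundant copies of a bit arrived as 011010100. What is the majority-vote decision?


Ones: 4 out of 9
Threshold: 5

0 (4/9 voted 1)


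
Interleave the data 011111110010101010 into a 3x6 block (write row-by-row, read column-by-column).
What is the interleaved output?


Matrix:
  011111
  110010
  101010
Read columns: 011110101100111100

011110101100111100


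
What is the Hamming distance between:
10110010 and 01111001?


XOR: 11001011
Count of 1s: 5

5


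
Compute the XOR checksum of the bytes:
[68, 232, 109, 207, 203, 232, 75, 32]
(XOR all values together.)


XOR chain: 68 ^ 232 ^ 109 ^ 207 ^ 203 ^ 232 ^ 75 ^ 32 = 70

70


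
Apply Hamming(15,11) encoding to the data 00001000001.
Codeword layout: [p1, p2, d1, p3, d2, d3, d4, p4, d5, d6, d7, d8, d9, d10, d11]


Parity bits: p1=0, p2=1, p3=1, p4=0

010100001000001


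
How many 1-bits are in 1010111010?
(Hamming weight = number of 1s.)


Counting 1s in 1010111010

6


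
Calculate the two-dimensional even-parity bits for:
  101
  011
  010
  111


Row parities: 0011
Column parities: 011

Row P: 0011, Col P: 011, Corner: 0


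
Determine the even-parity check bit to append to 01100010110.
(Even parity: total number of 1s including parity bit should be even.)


Number of 1s in data: 5
Parity bit: 1

1


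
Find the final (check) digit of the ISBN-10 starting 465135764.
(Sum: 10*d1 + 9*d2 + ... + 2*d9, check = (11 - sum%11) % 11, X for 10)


Weighted sum: 238
238 mod 11 = 7

Check digit: 4


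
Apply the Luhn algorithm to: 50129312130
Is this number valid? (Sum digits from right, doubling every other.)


Luhn sum = 37
37 mod 10 = 7

Invalid (Luhn sum mod 10 = 7)


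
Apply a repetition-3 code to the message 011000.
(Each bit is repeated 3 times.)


Each bit -> 3 copies

000111111000000000


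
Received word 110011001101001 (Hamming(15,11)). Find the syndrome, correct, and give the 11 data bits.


Syndrome = 0: no error detected

Data: 01101101001 (no errors)


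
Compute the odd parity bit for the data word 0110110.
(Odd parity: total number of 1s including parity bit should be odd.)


Number of 1s in data: 4
Parity bit: 1

1


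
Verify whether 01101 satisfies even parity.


Number of 1s: 3

No, parity error (3 ones)


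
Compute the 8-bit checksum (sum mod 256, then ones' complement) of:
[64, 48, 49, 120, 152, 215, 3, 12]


Sum = 663 mod 256 = 151
Complement = 104

104


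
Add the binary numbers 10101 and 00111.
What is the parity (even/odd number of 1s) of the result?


10101 = 21
00111 = 7
Sum = 28 = 11100
1s count = 3

odd parity (3 ones in 11100)


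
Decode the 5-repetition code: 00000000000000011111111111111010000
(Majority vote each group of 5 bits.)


Groups: 00000, 00000, 00000, 11111, 11111, 11110, 10000
Majority votes: 0001110

0001110


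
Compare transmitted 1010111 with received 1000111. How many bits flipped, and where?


XOR: 0010000

1 error(s) at position(s): 2


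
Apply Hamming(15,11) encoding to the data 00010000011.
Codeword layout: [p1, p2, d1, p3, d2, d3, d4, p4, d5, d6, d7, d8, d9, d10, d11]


Parity bits: p1=0, p2=1, p3=1, p4=0

010100100000011


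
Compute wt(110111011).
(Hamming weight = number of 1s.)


Counting 1s in 110111011

7


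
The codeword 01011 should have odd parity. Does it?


Number of 1s: 3

Yes, parity is correct (3 ones)


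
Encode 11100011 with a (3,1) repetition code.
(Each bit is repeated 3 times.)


Each bit -> 3 copies

111111111000000000111111


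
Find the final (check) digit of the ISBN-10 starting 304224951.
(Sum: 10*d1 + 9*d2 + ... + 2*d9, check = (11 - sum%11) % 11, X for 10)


Weighted sum: 161
161 mod 11 = 7

Check digit: 4


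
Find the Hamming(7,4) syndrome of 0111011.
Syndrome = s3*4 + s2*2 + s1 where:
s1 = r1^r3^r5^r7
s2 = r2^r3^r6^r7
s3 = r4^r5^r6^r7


s1=0, s2=0, s3=1

Syndrome = 4 (error at position 4)


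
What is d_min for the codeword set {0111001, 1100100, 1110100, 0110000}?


Comparing all pairs, minimum distance: 1
Can detect 0 errors, correct 0 errors

1


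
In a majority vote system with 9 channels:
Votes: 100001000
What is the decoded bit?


Ones: 2 out of 9
Threshold: 5

0 (2/9 voted 1)


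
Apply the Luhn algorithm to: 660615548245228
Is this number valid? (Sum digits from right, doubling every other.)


Luhn sum = 58
58 mod 10 = 8

Invalid (Luhn sum mod 10 = 8)


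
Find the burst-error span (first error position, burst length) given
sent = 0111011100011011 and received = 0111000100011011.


XOR: 0000011000000000

Burst at position 5, length 2


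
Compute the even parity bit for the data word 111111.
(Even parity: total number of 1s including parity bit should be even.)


Number of 1s in data: 6
Parity bit: 0

0


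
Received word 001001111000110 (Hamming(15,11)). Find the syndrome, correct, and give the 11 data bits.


Syndrome = 0: no error detected

Data: 10111000110 (no errors)


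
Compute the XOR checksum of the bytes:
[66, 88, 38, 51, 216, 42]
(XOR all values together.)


XOR chain: 66 ^ 88 ^ 38 ^ 51 ^ 216 ^ 42 = 253

253


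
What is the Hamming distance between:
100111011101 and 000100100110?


XOR: 100011111011
Count of 1s: 8

8


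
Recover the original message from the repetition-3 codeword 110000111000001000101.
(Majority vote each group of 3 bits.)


Groups: 110, 000, 111, 000, 001, 000, 101
Majority votes: 1010001

1010001


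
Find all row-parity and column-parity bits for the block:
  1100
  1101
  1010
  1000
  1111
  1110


Row parities: 010101
Column parities: 0010

Row P: 010101, Col P: 0010, Corner: 1


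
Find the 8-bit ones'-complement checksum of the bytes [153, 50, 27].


Sum = 230 mod 256 = 230
Complement = 25

25


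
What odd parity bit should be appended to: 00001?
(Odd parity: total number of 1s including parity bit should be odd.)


Number of 1s in data: 1
Parity bit: 0

0


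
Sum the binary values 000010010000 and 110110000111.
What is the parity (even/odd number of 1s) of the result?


000010010000 = 144
110110000111 = 3463
Sum = 3607 = 111000010111
1s count = 7

odd parity (7 ones in 111000010111)


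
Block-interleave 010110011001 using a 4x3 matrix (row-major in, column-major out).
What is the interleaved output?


Matrix:
  010
  110
  011
  001
Read columns: 010011100011

010011100011


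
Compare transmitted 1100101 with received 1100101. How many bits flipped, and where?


XOR: 0000000

0 errors (received matches sent)


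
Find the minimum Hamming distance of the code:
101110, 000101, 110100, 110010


Comparing all pairs, minimum distance: 2
Can detect 1 errors, correct 0 errors

2


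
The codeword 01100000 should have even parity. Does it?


Number of 1s: 2

Yes, parity is correct (2 ones)


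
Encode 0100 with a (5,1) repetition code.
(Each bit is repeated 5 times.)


Each bit -> 5 copies

00000111110000000000


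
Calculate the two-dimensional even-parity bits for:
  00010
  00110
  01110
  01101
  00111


Row parities: 10111
Column parities: 00000

Row P: 10111, Col P: 00000, Corner: 0


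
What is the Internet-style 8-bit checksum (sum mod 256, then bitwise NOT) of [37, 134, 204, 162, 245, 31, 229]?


Sum = 1042 mod 256 = 18
Complement = 237

237


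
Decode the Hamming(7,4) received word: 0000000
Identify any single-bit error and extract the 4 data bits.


Syndrome = 0: no error detected

Data: 0000 (no errors)


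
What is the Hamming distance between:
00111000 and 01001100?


XOR: 01110100
Count of 1s: 4

4


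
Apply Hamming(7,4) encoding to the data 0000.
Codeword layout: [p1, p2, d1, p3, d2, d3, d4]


Parity bits: p1=0, p2=0, p3=0

0000000


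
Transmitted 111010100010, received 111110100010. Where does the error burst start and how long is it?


XOR: 000100000000

Burst at position 3, length 1


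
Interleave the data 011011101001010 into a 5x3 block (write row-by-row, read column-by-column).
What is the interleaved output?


Matrix:
  011
  011
  101
  001
  010
Read columns: 001001100111110

001001100111110


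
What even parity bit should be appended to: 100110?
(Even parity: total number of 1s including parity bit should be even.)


Number of 1s in data: 3
Parity bit: 1

1


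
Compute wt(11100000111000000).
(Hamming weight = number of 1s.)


Counting 1s in 11100000111000000

6


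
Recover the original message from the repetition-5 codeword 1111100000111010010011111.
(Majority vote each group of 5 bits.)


Groups: 11111, 00000, 11101, 00100, 11111
Majority votes: 10101

10101


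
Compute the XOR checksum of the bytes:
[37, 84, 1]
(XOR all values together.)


XOR chain: 37 ^ 84 ^ 1 = 112

112


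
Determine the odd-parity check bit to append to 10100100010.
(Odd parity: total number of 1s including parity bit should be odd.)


Number of 1s in data: 4
Parity bit: 1

1


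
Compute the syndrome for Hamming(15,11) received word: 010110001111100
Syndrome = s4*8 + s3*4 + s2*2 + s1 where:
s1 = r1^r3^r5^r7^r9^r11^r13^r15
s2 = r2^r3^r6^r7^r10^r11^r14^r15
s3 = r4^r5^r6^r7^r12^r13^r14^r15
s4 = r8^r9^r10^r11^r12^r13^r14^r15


s1=0, s2=1, s3=0, s4=1

Syndrome = 10 (error at position 10)


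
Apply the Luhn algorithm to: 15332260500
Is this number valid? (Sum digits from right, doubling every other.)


Luhn sum = 28
28 mod 10 = 8

Invalid (Luhn sum mod 10 = 8)


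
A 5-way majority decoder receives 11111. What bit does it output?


Ones: 5 out of 5
Threshold: 3

1 (5/5 voted 1)


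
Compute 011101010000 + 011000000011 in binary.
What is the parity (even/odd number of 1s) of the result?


011101010000 = 1872
011000000011 = 1539
Sum = 3411 = 110101010011
1s count = 7

odd parity (7 ones in 110101010011)


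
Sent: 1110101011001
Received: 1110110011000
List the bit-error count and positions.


XOR: 0000011000001

3 error(s) at position(s): 5, 6, 12


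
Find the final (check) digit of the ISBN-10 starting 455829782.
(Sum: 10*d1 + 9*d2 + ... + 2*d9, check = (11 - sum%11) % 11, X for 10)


Weighted sum: 294
294 mod 11 = 8

Check digit: 3


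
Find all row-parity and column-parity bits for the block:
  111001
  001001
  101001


Row parities: 001
Column parities: 011001

Row P: 001, Col P: 011001, Corner: 1


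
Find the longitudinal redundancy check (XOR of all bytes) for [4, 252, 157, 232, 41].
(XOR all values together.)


XOR chain: 4 ^ 252 ^ 157 ^ 232 ^ 41 = 164

164


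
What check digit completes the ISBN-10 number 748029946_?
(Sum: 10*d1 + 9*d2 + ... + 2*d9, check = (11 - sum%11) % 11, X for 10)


Weighted sum: 287
287 mod 11 = 1

Check digit: X


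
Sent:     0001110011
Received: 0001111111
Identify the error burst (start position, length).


XOR: 0000001100

Burst at position 6, length 2


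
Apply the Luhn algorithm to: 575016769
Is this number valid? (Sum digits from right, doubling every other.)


Luhn sum = 38
38 mod 10 = 8

Invalid (Luhn sum mod 10 = 8)


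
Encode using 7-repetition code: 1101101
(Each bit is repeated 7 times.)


Each bit -> 7 copies

1111111111111100000001111111111111100000001111111


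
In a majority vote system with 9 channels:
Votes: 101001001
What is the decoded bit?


Ones: 4 out of 9
Threshold: 5

0 (4/9 voted 1)


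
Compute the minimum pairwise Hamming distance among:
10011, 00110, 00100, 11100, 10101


Comparing all pairs, minimum distance: 1
Can detect 0 errors, correct 0 errors

1


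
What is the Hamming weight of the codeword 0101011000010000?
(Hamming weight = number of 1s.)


Counting 1s in 0101011000010000

5


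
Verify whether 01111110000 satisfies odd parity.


Number of 1s: 6

No, parity error (6 ones)


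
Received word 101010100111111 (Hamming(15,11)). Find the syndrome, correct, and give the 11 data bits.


Syndrome = 1: error at position 1

Data: 11010111111 (corrected bit 1)


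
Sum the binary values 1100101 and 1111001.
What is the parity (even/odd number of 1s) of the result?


1100101 = 101
1111001 = 121
Sum = 222 = 11011110
1s count = 6

even parity (6 ones in 11011110)


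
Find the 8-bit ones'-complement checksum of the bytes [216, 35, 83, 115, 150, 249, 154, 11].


Sum = 1013 mod 256 = 245
Complement = 10

10


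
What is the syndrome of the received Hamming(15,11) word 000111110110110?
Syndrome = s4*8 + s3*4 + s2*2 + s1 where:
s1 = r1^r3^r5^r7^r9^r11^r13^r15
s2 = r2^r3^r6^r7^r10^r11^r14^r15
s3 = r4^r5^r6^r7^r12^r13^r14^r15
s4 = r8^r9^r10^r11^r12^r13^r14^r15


s1=0, s2=1, s3=0, s4=1

Syndrome = 10 (error at position 10)


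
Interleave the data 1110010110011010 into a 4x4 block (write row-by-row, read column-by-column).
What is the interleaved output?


Matrix:
  1110
  0101
  1001
  1010
Read columns: 1011110010010110

1011110010010110


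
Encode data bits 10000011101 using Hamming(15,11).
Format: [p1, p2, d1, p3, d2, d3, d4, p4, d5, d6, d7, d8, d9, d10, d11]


Parity bits: p1=0, p2=1, p3=1, p4=0

011100000011101


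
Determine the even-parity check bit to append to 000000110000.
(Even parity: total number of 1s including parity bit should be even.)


Number of 1s in data: 2
Parity bit: 0

0


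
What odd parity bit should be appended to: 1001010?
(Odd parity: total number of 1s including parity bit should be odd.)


Number of 1s in data: 3
Parity bit: 0

0


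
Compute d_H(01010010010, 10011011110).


XOR: 11001001100
Count of 1s: 5

5


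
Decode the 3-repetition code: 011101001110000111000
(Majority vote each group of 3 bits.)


Groups: 011, 101, 001, 110, 000, 111, 000
Majority votes: 1101010

1101010


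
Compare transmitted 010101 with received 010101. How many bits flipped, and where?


XOR: 000000

0 errors (received matches sent)


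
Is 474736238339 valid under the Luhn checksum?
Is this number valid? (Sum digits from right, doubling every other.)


Luhn sum = 74
74 mod 10 = 4

Invalid (Luhn sum mod 10 = 4)


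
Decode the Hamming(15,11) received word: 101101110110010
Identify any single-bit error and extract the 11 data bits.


Syndrome = 0: no error detected

Data: 10110110010 (no errors)


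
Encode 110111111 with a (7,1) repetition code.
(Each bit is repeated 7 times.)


Each bit -> 7 copies

111111111111110000000111111111111111111111111111111111111111111


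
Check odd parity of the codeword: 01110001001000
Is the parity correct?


Number of 1s: 5

Yes, parity is correct (5 ones)


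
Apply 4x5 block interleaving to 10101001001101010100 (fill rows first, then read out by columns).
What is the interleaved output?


Matrix:
  10101
  00100
  11010
  10100
Read columns: 10110010110100101000

10110010110100101000


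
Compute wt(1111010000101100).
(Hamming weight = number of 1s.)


Counting 1s in 1111010000101100

8


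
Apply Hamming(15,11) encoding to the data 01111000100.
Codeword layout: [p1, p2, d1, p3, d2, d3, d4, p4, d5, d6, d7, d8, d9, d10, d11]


Parity bits: p1=0, p2=0, p3=0, p4=0

000011101000100


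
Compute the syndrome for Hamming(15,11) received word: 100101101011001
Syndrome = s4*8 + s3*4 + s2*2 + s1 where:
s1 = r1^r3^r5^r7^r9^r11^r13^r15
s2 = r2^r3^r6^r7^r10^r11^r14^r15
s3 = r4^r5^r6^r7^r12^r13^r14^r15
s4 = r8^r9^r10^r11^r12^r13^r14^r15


s1=1, s2=0, s3=1, s4=0

Syndrome = 5 (error at position 5)


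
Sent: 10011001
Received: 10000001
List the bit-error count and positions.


XOR: 00011000

2 error(s) at position(s): 3, 4


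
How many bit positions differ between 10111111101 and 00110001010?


XOR: 10001110111
Count of 1s: 7

7


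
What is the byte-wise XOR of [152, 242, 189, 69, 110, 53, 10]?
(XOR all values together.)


XOR chain: 152 ^ 242 ^ 189 ^ 69 ^ 110 ^ 53 ^ 10 = 195

195


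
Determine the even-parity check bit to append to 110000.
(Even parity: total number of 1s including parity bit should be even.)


Number of 1s in data: 2
Parity bit: 0

0


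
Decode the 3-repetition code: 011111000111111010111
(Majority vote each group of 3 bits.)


Groups: 011, 111, 000, 111, 111, 010, 111
Majority votes: 1101101

1101101


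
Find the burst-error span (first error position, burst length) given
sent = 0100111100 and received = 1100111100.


XOR: 1000000000

Burst at position 0, length 1


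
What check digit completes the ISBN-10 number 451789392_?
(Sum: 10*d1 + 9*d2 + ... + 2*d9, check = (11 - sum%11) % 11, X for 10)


Weighted sum: 278
278 mod 11 = 3

Check digit: 8


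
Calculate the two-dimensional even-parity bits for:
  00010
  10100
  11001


Row parities: 101
Column parities: 01111

Row P: 101, Col P: 01111, Corner: 0


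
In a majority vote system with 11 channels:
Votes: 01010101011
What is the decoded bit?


Ones: 6 out of 11
Threshold: 6

1 (6/11 voted 1)


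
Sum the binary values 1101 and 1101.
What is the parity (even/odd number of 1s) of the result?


1101 = 13
1101 = 13
Sum = 26 = 11010
1s count = 3

odd parity (3 ones in 11010)


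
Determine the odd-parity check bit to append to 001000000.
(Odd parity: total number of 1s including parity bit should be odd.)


Number of 1s in data: 1
Parity bit: 0

0


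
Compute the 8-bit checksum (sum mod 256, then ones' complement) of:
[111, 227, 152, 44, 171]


Sum = 705 mod 256 = 193
Complement = 62

62


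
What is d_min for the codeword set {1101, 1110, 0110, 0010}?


Comparing all pairs, minimum distance: 1
Can detect 0 errors, correct 0 errors

1


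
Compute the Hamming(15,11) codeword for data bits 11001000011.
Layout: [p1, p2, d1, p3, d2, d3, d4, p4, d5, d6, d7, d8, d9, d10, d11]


Parity bits: p1=0, p2=1, p3=1, p4=1

011110011000011


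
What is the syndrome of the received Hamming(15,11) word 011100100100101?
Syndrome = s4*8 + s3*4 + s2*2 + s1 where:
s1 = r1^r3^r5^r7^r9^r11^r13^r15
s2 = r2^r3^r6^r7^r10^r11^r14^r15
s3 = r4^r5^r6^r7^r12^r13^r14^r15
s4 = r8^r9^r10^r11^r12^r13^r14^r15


s1=0, s2=1, s3=0, s4=1

Syndrome = 10 (error at position 10)


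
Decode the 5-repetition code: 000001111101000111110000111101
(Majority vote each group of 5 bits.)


Groups: 00000, 11111, 01000, 11111, 00001, 11101
Majority votes: 010101

010101


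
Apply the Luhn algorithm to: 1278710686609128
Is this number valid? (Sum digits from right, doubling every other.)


Luhn sum = 67
67 mod 10 = 7

Invalid (Luhn sum mod 10 = 7)


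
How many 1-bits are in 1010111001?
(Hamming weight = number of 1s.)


Counting 1s in 1010111001

6


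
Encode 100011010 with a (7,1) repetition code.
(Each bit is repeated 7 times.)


Each bit -> 7 copies

111111100000000000000000000011111111111111000000011111110000000


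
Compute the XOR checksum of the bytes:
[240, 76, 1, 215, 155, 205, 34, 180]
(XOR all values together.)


XOR chain: 240 ^ 76 ^ 1 ^ 215 ^ 155 ^ 205 ^ 34 ^ 180 = 170

170


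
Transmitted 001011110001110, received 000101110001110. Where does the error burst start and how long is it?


XOR: 001110000000000

Burst at position 2, length 3


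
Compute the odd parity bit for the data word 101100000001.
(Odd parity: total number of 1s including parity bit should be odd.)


Number of 1s in data: 4
Parity bit: 1

1


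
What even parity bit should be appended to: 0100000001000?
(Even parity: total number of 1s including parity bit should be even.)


Number of 1s in data: 2
Parity bit: 0

0


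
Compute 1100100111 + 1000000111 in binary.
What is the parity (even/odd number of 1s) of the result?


1100100111 = 807
1000000111 = 519
Sum = 1326 = 10100101110
1s count = 6

even parity (6 ones in 10100101110)


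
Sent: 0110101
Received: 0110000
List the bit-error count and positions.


XOR: 0000101

2 error(s) at position(s): 4, 6


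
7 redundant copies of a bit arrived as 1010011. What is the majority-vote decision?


Ones: 4 out of 7
Threshold: 4

1 (4/7 voted 1)


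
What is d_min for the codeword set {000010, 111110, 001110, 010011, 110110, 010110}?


Comparing all pairs, minimum distance: 1
Can detect 0 errors, correct 0 errors

1


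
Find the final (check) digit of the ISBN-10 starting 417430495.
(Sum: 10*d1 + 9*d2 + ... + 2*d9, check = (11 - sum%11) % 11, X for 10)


Weighted sum: 204
204 mod 11 = 6

Check digit: 5


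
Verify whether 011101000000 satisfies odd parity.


Number of 1s: 4

No, parity error (4 ones)


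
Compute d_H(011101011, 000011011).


XOR: 011110000
Count of 1s: 4

4


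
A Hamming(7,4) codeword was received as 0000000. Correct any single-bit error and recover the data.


Syndrome = 0: no error detected

Data: 0000 (no errors)


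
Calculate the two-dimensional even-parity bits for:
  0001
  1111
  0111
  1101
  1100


Row parities: 10110
Column parities: 1000

Row P: 10110, Col P: 1000, Corner: 1


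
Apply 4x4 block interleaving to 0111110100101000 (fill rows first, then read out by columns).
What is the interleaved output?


Matrix:
  0111
  1101
  0010
  1000
Read columns: 0101110010101100

0101110010101100


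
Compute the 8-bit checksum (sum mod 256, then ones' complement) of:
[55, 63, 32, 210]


Sum = 360 mod 256 = 104
Complement = 151

151


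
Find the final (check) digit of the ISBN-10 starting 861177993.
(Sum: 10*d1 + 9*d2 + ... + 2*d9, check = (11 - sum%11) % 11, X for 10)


Weighted sum: 295
295 mod 11 = 9

Check digit: 2


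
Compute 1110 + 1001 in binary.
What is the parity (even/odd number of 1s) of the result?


1110 = 14
1001 = 9
Sum = 23 = 10111
1s count = 4

even parity (4 ones in 10111)


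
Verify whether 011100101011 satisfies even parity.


Number of 1s: 7

No, parity error (7 ones)


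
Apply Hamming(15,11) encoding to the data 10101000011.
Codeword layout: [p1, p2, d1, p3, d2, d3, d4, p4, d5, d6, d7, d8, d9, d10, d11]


Parity bits: p1=1, p2=0, p3=1, p4=1

101101011000011


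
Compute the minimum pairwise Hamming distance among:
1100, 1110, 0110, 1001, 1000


Comparing all pairs, minimum distance: 1
Can detect 0 errors, correct 0 errors

1


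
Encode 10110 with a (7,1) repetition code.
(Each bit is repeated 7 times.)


Each bit -> 7 copies

11111110000000111111111111110000000


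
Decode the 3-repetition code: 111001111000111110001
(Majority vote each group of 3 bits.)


Groups: 111, 001, 111, 000, 111, 110, 001
Majority votes: 1010110

1010110


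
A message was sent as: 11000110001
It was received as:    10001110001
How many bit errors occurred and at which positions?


XOR: 01001000000

2 error(s) at position(s): 1, 4


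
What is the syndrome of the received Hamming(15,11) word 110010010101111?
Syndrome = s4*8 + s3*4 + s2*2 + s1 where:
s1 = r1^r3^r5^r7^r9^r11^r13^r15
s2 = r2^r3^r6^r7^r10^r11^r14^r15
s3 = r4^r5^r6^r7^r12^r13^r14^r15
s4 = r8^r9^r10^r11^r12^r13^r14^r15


s1=0, s2=0, s3=1, s4=0

Syndrome = 4 (error at position 4)


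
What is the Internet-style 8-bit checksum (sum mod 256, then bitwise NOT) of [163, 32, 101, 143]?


Sum = 439 mod 256 = 183
Complement = 72

72


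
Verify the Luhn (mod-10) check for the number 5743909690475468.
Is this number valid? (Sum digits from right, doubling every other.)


Luhn sum = 83
83 mod 10 = 3

Invalid (Luhn sum mod 10 = 3)


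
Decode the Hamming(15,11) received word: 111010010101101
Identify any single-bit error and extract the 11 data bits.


Syndrome = 9: error at position 9

Data: 11001101101 (corrected bit 9)


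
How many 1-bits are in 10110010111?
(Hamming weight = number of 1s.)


Counting 1s in 10110010111

7


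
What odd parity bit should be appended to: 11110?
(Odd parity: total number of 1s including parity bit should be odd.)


Number of 1s in data: 4
Parity bit: 1

1


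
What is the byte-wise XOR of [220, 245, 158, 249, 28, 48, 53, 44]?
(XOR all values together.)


XOR chain: 220 ^ 245 ^ 158 ^ 249 ^ 28 ^ 48 ^ 53 ^ 44 = 123

123


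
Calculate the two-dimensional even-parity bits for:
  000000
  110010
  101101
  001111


Row parities: 0100
Column parities: 010000

Row P: 0100, Col P: 010000, Corner: 1


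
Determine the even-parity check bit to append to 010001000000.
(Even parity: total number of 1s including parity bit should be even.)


Number of 1s in data: 2
Parity bit: 0

0


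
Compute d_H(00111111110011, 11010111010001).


XOR: 11101000100010
Count of 1s: 6

6


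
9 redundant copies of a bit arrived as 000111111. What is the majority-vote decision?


Ones: 6 out of 9
Threshold: 5

1 (6/9 voted 1)


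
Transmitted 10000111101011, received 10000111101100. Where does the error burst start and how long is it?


XOR: 00000000000111

Burst at position 11, length 3


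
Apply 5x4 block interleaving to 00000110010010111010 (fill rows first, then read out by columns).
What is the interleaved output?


Matrix:
  0000
  0110
  0100
  1011
  1010
Read columns: 00011011000101100010

00011011000101100010


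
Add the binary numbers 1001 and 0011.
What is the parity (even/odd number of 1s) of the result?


1001 = 9
0011 = 3
Sum = 12 = 1100
1s count = 2

even parity (2 ones in 1100)


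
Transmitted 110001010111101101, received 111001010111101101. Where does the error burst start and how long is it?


XOR: 001000000000000000

Burst at position 2, length 1


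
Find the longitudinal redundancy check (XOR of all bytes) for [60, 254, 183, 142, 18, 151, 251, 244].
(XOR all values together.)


XOR chain: 60 ^ 254 ^ 183 ^ 142 ^ 18 ^ 151 ^ 251 ^ 244 = 113

113


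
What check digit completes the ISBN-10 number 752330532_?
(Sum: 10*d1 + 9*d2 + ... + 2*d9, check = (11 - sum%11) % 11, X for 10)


Weighted sum: 203
203 mod 11 = 5

Check digit: 6


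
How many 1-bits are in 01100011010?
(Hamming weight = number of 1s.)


Counting 1s in 01100011010

5


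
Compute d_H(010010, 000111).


XOR: 010101
Count of 1s: 3

3


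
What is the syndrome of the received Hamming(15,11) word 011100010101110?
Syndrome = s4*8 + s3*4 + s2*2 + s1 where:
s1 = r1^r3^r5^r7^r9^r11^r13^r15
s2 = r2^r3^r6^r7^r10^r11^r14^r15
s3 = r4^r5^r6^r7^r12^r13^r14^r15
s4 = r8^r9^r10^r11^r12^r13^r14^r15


s1=0, s2=0, s3=0, s4=1

Syndrome = 8 (error at position 8)


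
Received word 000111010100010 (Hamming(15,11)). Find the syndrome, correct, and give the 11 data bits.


Syndrome = 11: error at position 11

Data: 01100110010 (corrected bit 11)


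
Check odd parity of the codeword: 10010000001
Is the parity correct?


Number of 1s: 3

Yes, parity is correct (3 ones)


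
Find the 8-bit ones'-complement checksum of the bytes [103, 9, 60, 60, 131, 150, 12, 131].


Sum = 656 mod 256 = 144
Complement = 111

111


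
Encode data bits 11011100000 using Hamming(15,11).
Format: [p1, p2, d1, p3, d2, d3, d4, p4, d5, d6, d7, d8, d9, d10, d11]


Parity bits: p1=0, p2=1, p3=0, p4=0

011010101100000
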